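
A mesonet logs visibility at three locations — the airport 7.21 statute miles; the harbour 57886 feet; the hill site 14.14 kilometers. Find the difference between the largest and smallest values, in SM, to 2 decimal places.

the harbour: 57886 ft = 10.9633 SM.
the hill site: 14.14 km = 8.7862 SM.
Spread: 10.9633 − 7.2100 = 3.75 SM.

3.75 SM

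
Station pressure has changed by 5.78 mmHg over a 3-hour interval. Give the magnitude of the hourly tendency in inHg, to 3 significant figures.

5.78 mmHg / 3 h × 0.0393701 inHg/mmHg = 0.0759 inHg/h.

0.0759 inHg per hour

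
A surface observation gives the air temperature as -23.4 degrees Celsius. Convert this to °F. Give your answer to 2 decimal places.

°F = °C × 9/5 + 32 = -23.4 × 1.8 + 32 = -10.12 °F.

-10.12 °F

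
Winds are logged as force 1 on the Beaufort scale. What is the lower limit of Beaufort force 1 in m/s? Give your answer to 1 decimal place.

Beaufort 1 (light air) spans 0.3–1.5 m/s.

0.3 m/s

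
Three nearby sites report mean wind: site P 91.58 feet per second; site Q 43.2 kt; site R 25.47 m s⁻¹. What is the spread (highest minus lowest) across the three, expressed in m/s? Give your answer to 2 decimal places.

5.69 m/s

site P: 91.58 ft/s = 27.9136 m/s.
site Q: 43.2 kt = 22.2240 m/s.
Spread: 27.9136 − 22.2240 = 5.69 m/s.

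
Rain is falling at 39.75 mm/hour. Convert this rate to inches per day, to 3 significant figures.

37.6 in/day

39.75 mm/hour × 0.0393701 in/mm × 24 hour/day = 37.6 in/day.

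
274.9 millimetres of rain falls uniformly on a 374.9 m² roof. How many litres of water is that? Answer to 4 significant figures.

103100 litres

1 mm over 1 m² is 1 L, so volume = 274.9 × 374.9 = 103060.01 L ≈ 103100 L.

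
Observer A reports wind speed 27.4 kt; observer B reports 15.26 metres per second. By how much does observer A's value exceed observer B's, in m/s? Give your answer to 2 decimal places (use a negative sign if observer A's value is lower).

observer A: 27.4 kt = 14.0958 m/s.
Difference: 14.0958 − 15.2600 = -1.16 m/s.

-1.16 m/s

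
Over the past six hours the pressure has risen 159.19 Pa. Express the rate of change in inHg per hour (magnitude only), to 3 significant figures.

0.00783 inHg per hour

159.19 Pa / 6 h × 0.0002953 inHg/Pa = 0.00783 inHg/h.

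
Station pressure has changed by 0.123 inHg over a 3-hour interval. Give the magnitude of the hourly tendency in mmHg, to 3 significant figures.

0.123 inHg / 3 h × 25.4 mmHg/inHg = 1.04 mmHg/h.

1.04 mmHg per hour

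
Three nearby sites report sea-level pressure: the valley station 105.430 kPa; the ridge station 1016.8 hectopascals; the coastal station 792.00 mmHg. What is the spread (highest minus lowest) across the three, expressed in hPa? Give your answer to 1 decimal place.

39.1 hPa

the valley station: 105.430 kPa = 1054.300 hPa.
the coastal station: 792.00 mmHg = 1055.913 hPa.
Spread: 1055.913 − 1016.800 = 39.1 hPa.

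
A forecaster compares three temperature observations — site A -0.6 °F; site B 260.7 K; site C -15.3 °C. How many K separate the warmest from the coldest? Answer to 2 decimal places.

site A: -0.6 °F = -18.111 °C.
site B: 260.7 K = -12.450 °C.
Spread: (-12.450) − (-18.111) = 5.661 °C.

5.66 K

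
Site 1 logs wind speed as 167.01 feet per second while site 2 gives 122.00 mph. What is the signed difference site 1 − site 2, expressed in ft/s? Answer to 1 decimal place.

-11.9 ft/s

site 2: 122.00 mph = 178.933 ft/s.
Difference: 167.010 − 178.933 = -11.9 ft/s.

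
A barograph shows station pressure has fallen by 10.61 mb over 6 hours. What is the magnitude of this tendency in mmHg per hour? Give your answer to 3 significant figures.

10.61 mb / 6 h × 0.750062 mmHg/mb = 1.33 mmHg/h.

1.33 mmHg per hour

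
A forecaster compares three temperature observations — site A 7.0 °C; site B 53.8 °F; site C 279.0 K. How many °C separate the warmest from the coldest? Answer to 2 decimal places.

6.26 °C

site B: 53.8 °F = 12.111 °C.
site C: 279.0 K = 5.850 °C.
Spread: 12.111 − 5.850 = 6.261 °C.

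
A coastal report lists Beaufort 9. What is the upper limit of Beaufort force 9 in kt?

Beaufort 9 (strong gale) spans 41–47 knots.

47 kt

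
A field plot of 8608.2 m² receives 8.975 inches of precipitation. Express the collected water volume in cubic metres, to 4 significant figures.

Depth: 8.975 in × 25.4 = 227.965 mm.
1 mm over 1 m² is 1 L, so volume = 227.965 × 8608.2 = 1962368.3 L = 1962 m³.

1962 cubic metres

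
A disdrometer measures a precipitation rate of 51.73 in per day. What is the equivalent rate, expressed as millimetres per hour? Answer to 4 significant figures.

51.73 in/day × 25.4 mm/in × 0.0416667 day/hour = 54.75 mm/hour.

54.75 mm/hour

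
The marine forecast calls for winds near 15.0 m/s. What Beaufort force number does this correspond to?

Beaufort force 7

15.0 m/s lies in the Beaufort 7 band (near gale, 13.9–17.1 m/s).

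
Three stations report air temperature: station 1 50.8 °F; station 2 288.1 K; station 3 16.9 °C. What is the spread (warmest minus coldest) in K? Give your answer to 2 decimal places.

station 1: 50.8 °F = 10.444 °C.
station 2: 288.1 K = 14.950 °C.
Spread: 16.900 − 10.444 = 6.456 °C.

6.46 K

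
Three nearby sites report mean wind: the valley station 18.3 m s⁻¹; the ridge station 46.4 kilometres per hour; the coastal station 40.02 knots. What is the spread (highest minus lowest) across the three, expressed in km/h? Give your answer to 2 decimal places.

the valley station: 18.3 m/s = 65.8800 km/h.
the coastal station: 40.02 kt = 74.1170 km/h.
Spread: 74.1170 − 46.4000 = 27.72 km/h.

27.72 km/h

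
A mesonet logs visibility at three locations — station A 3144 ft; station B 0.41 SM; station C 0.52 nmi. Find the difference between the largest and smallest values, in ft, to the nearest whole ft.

995 ft

station B: 0.41 SM = 2164.80 ft.
station C: 0.52 nmi = 3159.58 ft.
Spread: 3159.58 − 2164.80 = 995 ft.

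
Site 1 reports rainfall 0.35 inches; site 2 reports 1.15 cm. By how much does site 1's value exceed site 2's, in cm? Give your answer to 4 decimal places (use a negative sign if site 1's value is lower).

site 1: 0.35 in = 0.889000 cm.
Difference: 0.889000 − 1.150000 = -0.2610 cm.

-0.2610 cm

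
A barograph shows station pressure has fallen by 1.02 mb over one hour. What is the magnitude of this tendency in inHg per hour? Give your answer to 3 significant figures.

1.02 mb / 1 h × 0.02953 inHg/mb = 0.0301 inHg/h.

0.0301 inHg per hour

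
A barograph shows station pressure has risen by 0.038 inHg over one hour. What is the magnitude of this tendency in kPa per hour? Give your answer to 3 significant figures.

0.129 kPa per hour

0.038 inHg / 1 h × 3.38639 kPa/inHg = 0.129 kPa/h.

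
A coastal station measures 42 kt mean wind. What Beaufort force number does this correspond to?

42 kt lies in the Beaufort 9 band (strong gale, 41–47 kt).

Beaufort force 9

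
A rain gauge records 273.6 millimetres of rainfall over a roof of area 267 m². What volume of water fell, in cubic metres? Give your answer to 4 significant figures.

73.05 cubic metres

1 mm over 1 m² is 1 L, so volume = 273.6 × 267 = 73051.2 L = 73.05 m³.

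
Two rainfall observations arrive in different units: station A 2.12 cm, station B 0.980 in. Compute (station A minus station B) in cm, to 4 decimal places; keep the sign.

station B: 0.980 in = 2.489200 cm.
Difference: 2.120000 − 2.489200 = -0.3692 cm.

-0.3692 cm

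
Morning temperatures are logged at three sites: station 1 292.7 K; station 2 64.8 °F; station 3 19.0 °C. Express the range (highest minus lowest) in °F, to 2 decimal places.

2.39 °F

station 1: 292.7 K = 19.550 °C.
station 2: 64.8 °F = 18.222 °C.
Spread: 19.550 − 18.222 = 1.328 °C = 2.39 °F.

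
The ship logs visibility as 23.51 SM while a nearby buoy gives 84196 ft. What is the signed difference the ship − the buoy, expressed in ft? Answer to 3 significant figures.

39900 ft

the ship: 23.51 SM = 124132.80 ft.
Difference: 124132.80 − 84196.00 = 39900 ft.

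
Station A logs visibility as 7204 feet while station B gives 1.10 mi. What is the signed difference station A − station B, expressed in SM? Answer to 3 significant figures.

station A: 7204 ft = 1.36439 SM.
Difference: 1.36439 − 1.10000 = 0.264 SM.

0.264 SM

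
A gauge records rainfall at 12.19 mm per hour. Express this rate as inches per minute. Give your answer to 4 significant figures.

12.19 mm/hour × 0.0393701 in/mm × 0.0166667 hour/minute = 0.007999 in/minute.

0.007999 in/minute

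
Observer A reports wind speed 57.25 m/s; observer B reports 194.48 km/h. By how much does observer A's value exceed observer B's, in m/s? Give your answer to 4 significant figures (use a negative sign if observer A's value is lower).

3.228 m/s

observer B: 194.48 km/h = 54.02222 m/s.
Difference: 57.25000 − 54.02222 = 3.228 m/s.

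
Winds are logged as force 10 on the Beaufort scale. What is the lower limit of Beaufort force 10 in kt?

Beaufort 10 (storm) spans 48–55 knots.

48 kt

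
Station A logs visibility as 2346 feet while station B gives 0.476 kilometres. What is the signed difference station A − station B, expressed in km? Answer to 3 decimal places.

station A: 2346 ft = 0.71506 km.
Difference: 0.71506 − 0.47600 = 0.239 km.

0.239 km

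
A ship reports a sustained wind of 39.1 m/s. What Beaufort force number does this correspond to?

Beaufort force 12

39.1 m/s lies in the Beaufort 12 band (hurricane force, ≥32.7 m/s).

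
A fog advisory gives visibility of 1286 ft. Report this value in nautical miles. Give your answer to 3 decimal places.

0.212 nmi

1 ft = 0.000164579 nmi, so 1286 × 0.000164579 = 0.212 nmi.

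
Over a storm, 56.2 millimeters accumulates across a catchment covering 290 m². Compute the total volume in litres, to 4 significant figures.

1 mm over 1 m² is 1 L, so volume = 56.2 × 290 = 16298 L ≈ 16300 L.

16300 litres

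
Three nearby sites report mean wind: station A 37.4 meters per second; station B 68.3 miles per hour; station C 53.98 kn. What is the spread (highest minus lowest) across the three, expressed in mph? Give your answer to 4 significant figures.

station A: 37.4 m/s = 83.6614 mph.
station C: 53.98 kt = 62.1191 mph.
Spread: 83.6614 − 62.1191 = 21.54 mph.

21.54 mph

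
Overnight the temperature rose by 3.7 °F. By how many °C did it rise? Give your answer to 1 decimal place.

Converting a difference, only the 9/5 scale factor applies: Δ°C = 3.7 × 0.5556 = 2.1 °C.

2.1 °C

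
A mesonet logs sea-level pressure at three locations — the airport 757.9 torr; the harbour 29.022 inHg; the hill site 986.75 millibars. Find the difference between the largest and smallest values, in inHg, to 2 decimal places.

the airport: 757.9 mmHg = 29.8386 inHg.
the hill site: 986.75 mb = 29.1387 inHg.
Spread: 29.8386 − 29.0220 = 0.82 inHg.

0.82 inHg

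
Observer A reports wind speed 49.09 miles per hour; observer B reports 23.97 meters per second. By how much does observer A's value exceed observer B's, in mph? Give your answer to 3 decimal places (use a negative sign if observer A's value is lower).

-4.529 mph

observer B: 23.97 m/s = 53.61936 mph.
Difference: 49.09000 − 53.61936 = -4.529 mph.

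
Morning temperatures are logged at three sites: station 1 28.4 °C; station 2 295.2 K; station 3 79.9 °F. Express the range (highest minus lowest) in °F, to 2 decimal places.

station 2: 295.2 K = 22.050 °C.
station 3: 79.9 °F = 26.611 °C.
Spread: 28.400 − 22.050 = 6.350 °C = 11.43 °F.

11.43 °F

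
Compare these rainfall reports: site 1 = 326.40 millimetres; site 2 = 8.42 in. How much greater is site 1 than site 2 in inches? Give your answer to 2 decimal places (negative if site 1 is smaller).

site 1: 326.40 mm = 12.8504 in.
Difference: 12.8504 − 8.4200 = 4.43 in.

4.43 in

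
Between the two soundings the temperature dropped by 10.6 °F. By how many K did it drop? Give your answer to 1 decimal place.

5.9 K

Converting a difference, only the 9/5 scale factor applies: ΔK = 10.6 × 0.5556 = 5.9 K.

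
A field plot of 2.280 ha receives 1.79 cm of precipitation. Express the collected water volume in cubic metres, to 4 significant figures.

Depth: 1.79 cm × 10 = 17.9 mm.
Area: 2.280 ha = 22800 m².
1 mm over 1 m² is 1 L, so volume = 17.9 × 22800 = 408120 L = 408.1 m³.

408.1 cubic metres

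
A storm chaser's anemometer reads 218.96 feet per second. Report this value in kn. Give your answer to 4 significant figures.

1 ft/s = 0.592484 kt, so 218.96 × 0.592484 = 129.7 kt.

129.7 kt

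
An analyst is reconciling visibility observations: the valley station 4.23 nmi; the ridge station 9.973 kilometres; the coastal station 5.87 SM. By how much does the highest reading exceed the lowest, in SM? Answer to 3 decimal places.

1.329 SM

the valley station: 4.23 nmi = 4.86780 SM.
the ridge station: 9.973 km = 6.19693 SM.
Spread: 6.19693 − 4.86780 = 1.329 SM.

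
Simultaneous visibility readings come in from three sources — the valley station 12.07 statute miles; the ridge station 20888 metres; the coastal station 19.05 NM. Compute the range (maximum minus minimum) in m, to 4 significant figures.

the valley station: 12.07 SM = 19424.78 m.
the coastal station: 19.05 nmi = 35280.60 m.
Spread: 35280.60 − 19424.78 = 15860 m.

15860 m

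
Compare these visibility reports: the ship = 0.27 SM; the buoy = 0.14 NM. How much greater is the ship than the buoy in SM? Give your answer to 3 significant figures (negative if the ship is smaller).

the buoy: 0.14 nmi = 0.16111 SM.
Difference: 0.27000 − 0.16111 = 0.109 SM.

0.109 SM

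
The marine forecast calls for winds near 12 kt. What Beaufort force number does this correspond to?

Beaufort force 4

12 kt lies in the Beaufort 4 band (moderate breeze, 11–16 kt).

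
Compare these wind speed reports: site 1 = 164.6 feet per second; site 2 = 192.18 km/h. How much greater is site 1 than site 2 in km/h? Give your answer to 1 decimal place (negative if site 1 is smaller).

-11.6 km/h

site 1: 164.6 ft/s = 180.612 km/h.
Difference: 180.612 − 192.180 = -11.6 km/h.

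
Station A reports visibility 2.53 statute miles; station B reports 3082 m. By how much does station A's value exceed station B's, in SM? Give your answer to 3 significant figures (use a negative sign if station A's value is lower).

station B: 3082 m = 1.91507 SM.
Difference: 2.53000 − 1.91507 = 0.615 SM.

0.615 SM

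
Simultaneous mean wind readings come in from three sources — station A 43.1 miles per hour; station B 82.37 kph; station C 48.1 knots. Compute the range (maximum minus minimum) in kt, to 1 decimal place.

10.6 kt

station A: 43.1 mph = 37.453 kt.
station B: 82.37 km/h = 44.476 kt.
Spread: 48.100 − 37.453 = 10.6 kt.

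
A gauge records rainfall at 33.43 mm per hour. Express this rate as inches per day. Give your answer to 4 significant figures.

31.59 in/day

33.43 mm/hour × 0.0393701 in/mm × 24 hour/day = 31.59 in/day.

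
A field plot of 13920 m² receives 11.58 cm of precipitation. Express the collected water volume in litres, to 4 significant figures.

1612000 litres

Depth: 11.58 cm × 10 = 115.8 mm.
1 mm over 1 m² is 1 L, so volume = 115.8 × 13920 = 1611936 L ≈ 1612000 L.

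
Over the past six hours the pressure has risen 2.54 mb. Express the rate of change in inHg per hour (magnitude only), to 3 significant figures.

0.0125 inHg per hour

2.54 mb / 6 h × 0.02953 inHg/mb = 0.0125 inHg/h.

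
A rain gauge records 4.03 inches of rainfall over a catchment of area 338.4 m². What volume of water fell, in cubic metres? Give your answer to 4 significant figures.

Depth: 4.03 in × 25.4 = 102.362 mm.
1 mm over 1 m² is 1 L, so volume = 102.362 × 338.4 = 34639.301 L = 34.64 m³.

34.64 cubic metres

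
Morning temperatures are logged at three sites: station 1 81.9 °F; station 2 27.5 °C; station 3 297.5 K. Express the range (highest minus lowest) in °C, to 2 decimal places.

station 1: 81.9 °F = 27.722 °C.
station 3: 297.5 K = 24.350 °C.
Spread: 27.722 − 24.350 = 3.372 °C.

3.37 °C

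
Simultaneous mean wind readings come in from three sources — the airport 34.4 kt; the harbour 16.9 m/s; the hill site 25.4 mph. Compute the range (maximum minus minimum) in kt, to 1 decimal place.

12.3 kt

the harbour: 16.9 m/s = 32.851 kt.
the hill site: 25.4 mph = 22.072 kt.
Spread: 34.400 − 22.072 = 12.3 kt.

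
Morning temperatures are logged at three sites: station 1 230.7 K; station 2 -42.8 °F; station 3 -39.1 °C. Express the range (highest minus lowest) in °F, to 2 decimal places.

station 1: 230.7 K = -42.450 °C.
station 2: -42.8 °F = -41.556 °C.
Spread: (-39.100) − (-42.450) = 3.350 °C = 6.03 °F.

6.03 °F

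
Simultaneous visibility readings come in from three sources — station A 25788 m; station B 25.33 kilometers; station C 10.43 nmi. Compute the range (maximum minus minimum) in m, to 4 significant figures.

station B: 25.33 km = 25330.00 m.
station C: 10.43 nmi = 19316.36 m.
Spread: 25788.00 − 19316.36 = 6472 m.

6472 m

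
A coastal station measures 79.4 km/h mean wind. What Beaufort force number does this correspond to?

Beaufort force 9

79.4 km/h = 22.1 m/s, which is Beaufort 9 (strong gale, 20.8–24.4 m/s).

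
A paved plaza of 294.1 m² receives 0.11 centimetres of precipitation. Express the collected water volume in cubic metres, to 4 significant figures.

0.3235 cubic metres

Depth: 0.11 cm × 10 = 1.1 mm.
1 mm over 1 m² is 1 L, so volume = 1.1 × 294.1 = 323.51 L = 0.3235 m³.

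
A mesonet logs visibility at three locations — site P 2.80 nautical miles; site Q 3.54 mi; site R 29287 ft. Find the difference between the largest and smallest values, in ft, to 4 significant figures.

12270 ft

site P: 2.80 nmi = 17013.12 ft.
site Q: 3.54 SM = 18691.20 ft.
Spread: 29287.00 − 17013.12 = 12270 ft.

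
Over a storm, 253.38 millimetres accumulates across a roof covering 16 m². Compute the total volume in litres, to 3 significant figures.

1 mm over 1 m² is 1 L, so volume = 253.38 × 16 = 4054.08 L ≈ 4050 L.

4050 litres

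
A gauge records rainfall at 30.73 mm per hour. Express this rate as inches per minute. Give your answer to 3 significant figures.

0.0202 in/minute

30.73 mm/hour × 0.0393701 in/mm × 0.0166667 hour/minute = 0.0202 in/minute.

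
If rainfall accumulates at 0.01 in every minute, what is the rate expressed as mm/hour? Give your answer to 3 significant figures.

15.2 mm/hour

0.01 in/minute × 25.4 mm/in × 60 minute/hour = 15.2 mm/hour.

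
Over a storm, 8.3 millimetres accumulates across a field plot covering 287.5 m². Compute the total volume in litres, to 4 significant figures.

1 mm over 1 m² is 1 L, so volume = 8.3 × 287.5 = 2386.25 L ≈ 2386 L.

2386 litres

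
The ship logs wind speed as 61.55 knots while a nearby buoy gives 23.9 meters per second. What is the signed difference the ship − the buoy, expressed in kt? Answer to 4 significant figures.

the buoy: 23.9 m/s = 46.4579 kt.
Difference: 61.5500 − 46.4579 = 15.09 kt.

15.09 kt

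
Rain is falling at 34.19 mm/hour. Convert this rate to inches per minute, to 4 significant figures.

34.19 mm/hour × 0.0393701 in/mm × 0.0166667 hour/minute = 0.02243 in/minute.

0.02243 in/minute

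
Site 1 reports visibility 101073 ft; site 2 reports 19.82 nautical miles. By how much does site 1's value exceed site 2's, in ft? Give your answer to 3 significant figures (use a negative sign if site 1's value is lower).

site 2: 19.82 nmi = 120428.61 ft.
Difference: 101073.00 − 120428.61 = -19400 ft.

-19400 ft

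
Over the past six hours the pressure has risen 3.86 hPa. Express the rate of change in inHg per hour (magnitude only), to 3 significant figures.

0.0190 inHg per hour

3.86 hPa / 6 h × 0.02953 inHg/hPa = 0.0190 inHg/h.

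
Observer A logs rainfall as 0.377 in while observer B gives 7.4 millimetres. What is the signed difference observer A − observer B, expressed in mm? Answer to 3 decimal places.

2.176 mm

observer A: 0.377 in = 9.57580 mm.
Difference: 9.57580 − 7.40000 = 2.176 mm.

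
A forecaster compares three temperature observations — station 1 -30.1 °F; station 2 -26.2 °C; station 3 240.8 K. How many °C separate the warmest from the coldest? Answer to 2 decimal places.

station 1: -30.1 °F = -34.500 °C.
station 3: 240.8 K = -32.350 °C.
Spread: (-26.200) − (-34.500) = 8.300 °C.

8.30 °C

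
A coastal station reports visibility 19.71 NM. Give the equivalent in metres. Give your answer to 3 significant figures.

36500 m

1 nmi = 1852 m, so 19.71 × 1852 = 36500 m.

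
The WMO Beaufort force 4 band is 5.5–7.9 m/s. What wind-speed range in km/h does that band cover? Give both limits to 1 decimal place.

5.5–7.9 m/s × 3.6 = 19.8–28.4 km/h.

19.8 to 28.4 km/h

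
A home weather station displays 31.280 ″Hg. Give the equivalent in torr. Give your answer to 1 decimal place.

794.5 mmHg

1 inHg = 25.4 mmHg, so 31.280 × 25.4 = 794.5 mmHg.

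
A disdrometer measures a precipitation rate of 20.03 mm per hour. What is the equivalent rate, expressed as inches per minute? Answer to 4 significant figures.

0.01314 in/minute

20.03 mm/hour × 0.0393701 in/mm × 0.0166667 hour/minute = 0.01314 in/minute.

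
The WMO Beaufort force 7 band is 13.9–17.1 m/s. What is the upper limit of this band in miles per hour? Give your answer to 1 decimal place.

38.3 mph

13.9–17.1 m/s × 2.237 = 31.1–38.3 mph.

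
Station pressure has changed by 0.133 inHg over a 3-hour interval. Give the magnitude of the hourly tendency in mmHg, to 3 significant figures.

1.13 mmHg per hour

0.133 inHg / 3 h × 25.4 mmHg/inHg = 1.13 mmHg/h.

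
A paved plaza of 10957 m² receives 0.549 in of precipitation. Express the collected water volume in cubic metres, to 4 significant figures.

Depth: 0.549 in × 25.4 = 13.9446 mm.
1 mm over 1 m² is 1 L, so volume = 13.9446 × 10957 = 152790.98 L = 152.8 m³.

152.8 cubic metres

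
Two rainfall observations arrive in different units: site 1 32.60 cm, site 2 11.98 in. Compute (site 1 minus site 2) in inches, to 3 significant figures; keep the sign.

0.855 in

site 1: 32.60 cm = 12.83465 in.
Difference: 12.83465 − 11.98000 = 0.855 in.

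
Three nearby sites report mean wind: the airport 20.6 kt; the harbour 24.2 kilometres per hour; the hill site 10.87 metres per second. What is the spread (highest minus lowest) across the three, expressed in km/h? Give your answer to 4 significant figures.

14.93 km/h

the airport: 20.6 kt = 38.1512 km/h.
the hill site: 10.87 m/s = 39.1320 km/h.
Spread: 39.1320 − 24.2000 = 14.93 km/h.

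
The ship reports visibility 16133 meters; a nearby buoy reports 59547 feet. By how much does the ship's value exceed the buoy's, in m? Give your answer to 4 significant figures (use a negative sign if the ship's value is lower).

the buoy: 59547 ft = 18149.93 m.
Difference: 16133.00 − 18149.93 = -2017 m.

-2017 m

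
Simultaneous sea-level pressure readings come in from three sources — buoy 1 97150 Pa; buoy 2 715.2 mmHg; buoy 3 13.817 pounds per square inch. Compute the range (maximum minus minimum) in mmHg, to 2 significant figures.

buoy 1: 97150 Pa = 728.68 mmHg.
buoy 3: 13.817 psi = 714.55 mmHg.
Spread: 728.68 − 714.55 = 14 mmHg.

14 mmHg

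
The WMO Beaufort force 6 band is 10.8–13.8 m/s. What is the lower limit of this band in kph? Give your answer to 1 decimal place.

10.8–13.8 m/s × 3.6 = 38.9–49.7 km/h.

38.9 km/h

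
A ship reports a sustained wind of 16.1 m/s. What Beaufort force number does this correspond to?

Beaufort force 7

16.1 m/s lies in the Beaufort 7 band (near gale, 13.9–17.1 m/s).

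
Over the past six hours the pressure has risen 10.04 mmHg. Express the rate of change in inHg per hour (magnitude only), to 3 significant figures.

10.04 mmHg / 6 h × 0.0393701 inHg/mmHg = 0.0659 inHg/h.

0.0659 inHg per hour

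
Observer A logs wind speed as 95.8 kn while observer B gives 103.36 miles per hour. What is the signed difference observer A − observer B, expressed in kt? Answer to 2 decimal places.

observer B: 103.36 mph = 89.8174 kt.
Difference: 95.8000 − 89.8174 = 5.98 kt.

5.98 kt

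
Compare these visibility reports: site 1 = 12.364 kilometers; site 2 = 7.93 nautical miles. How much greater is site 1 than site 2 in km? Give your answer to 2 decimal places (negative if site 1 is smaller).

-2.32 km

site 2: 7.93 nmi = 14.6864 km.
Difference: 12.3640 − 14.6864 = -2.32 km.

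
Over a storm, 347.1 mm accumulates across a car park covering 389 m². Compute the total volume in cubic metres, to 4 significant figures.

1 mm over 1 m² is 1 L, so volume = 347.1 × 389 = 135021.9 L = 135.0 m³.

135.0 cubic metres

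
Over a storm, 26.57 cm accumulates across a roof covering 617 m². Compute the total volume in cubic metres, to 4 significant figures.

Depth: 26.57 cm × 10 = 265.7 mm.
1 mm over 1 m² is 1 L, so volume = 265.7 × 617 = 163936.9 L = 163.9 m³.

163.9 cubic metres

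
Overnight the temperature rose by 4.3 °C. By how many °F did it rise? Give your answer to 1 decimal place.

7.7 °F

For a temperature change the 32° offset cancels: Δ°F = 4.3 × 1.8 = 7.7 °F.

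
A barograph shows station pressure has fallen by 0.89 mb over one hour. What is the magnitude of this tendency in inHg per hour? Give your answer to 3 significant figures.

0.89 mb / 1 h × 0.02953 inHg/mb = 0.0263 inHg/h.

0.0263 inHg per hour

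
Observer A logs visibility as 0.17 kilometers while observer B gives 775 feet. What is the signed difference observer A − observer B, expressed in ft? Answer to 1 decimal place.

-217.3 ft

observer A: 0.17 km = 557.743 ft.
Difference: 557.743 − 775.000 = -217.3 ft.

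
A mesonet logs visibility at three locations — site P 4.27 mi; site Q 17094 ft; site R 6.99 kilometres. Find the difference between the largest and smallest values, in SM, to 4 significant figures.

1.106 SM

site Q: 17094 ft = 3.23750 SM.
site R: 6.99 km = 4.34338 SM.
Spread: 4.34338 − 3.23750 = 1.106 SM.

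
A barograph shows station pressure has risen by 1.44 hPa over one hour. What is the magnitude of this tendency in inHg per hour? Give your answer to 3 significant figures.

1.44 hPa / 1 h × 0.02953 inHg/hPa = 0.0425 inHg/h.

0.0425 inHg per hour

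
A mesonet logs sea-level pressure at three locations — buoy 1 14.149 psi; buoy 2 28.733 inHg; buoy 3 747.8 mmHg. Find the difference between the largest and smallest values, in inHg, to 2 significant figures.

buoy 1: 14.149 psi = 28.8077 inHg.
buoy 3: 747.8 mmHg = 29.4409 inHg.
Spread: 29.4409 − 28.7330 = 0.71 inHg.

0.71 inHg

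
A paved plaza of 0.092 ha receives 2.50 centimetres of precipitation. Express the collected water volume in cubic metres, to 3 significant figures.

Depth: 2.50 cm × 10 = 25 mm.
Area: 0.092 ha = 920 m².
1 mm over 1 m² is 1 L, so volume = 25 × 920 = 23000 L = 23.0 m³.

23.0 cubic metres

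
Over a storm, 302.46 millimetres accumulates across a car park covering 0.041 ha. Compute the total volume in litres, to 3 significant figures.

Area: 0.041 ha = 410 m².
1 mm over 1 m² is 1 L, so volume = 302.46 × 410 = 124008.6 L ≈ 124000 L.

124000 litres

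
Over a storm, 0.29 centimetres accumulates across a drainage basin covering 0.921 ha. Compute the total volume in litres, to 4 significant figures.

26710 litres

Depth: 0.29 cm × 10 = 2.9 mm.
Area: 0.921 ha = 9210 m².
1 mm over 1 m² is 1 L, so volume = 2.9 × 9210 = 26709 L ≈ 26710 L.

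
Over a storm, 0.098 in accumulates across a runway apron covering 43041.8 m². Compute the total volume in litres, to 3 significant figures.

Depth: 0.098 in × 25.4 = 2.4892 mm.
1 mm over 1 m² is 1 L, so volume = 2.4892 × 43041.8 = 107139.65 L ≈ 107000 L.

107000 litres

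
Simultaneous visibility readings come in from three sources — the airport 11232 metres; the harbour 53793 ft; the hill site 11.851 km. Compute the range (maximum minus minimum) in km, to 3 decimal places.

5.164 km

the airport: 11232 m = 11.23200 km.
the harbour: 53793 ft = 16.39611 km.
Spread: 16.39611 − 11.23200 = 5.164 km.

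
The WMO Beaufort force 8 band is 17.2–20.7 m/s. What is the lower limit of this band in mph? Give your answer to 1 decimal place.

38.5 mph

17.2–20.7 m/s × 2.237 = 38.5–46.3 mph.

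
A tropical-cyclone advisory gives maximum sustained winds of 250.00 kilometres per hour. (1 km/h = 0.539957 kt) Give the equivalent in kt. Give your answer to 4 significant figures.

135.0 kt

1 km/h = 0.539957 kt, so 250.00 × 0.539957 = 135.0 kt.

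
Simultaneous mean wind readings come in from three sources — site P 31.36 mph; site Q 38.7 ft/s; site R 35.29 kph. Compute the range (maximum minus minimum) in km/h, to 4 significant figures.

15.18 km/h

site P: 31.36 mph = 50.4690 km/h.
site Q: 38.7 ft/s = 42.4647 km/h.
Spread: 50.4690 − 35.2900 = 15.18 km/h.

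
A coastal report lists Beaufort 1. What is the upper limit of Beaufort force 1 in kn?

3 kt

Beaufort 1 (light air) spans 1–3 knots.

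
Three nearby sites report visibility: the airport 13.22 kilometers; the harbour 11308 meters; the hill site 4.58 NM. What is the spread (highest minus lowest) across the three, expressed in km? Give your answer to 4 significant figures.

the harbour: 11308 m = 11.30800 km.
the hill site: 4.58 nmi = 8.48216 km.
Spread: 13.22000 − 8.48216 = 4.738 km.

4.738 km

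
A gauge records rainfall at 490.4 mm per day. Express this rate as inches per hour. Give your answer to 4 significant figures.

0.8045 in/hour

490.4 mm/day × 0.0393701 in/mm × 0.0416667 day/hour = 0.8045 in/hour.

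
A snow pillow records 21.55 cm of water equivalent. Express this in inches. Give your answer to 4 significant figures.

1 cm = 0.393701 in, so 21.55 × 0.393701 = 8.484 in.

8.484 in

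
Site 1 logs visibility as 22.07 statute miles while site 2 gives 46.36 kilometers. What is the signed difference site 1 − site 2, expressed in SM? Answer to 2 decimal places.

site 2: 46.36 km = 28.8068 SM.
Difference: 22.0700 − 28.8068 = -6.74 SM.

-6.74 SM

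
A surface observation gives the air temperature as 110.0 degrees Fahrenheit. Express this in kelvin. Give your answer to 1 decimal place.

316.5 K

First to °C: 43.33 °C.
Then to K: 316.5 K.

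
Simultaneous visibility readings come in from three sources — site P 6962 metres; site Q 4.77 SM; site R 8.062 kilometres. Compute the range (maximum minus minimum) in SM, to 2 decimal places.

site P: 6962 m = 4.3260 SM.
site R: 8.062 km = 5.0095 SM.
Spread: 5.0095 − 4.3260 = 0.68 SM.

0.68 SM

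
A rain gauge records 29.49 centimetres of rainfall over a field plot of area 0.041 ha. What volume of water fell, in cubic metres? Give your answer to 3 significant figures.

121 cubic metres

Depth: 29.49 cm × 10 = 294.9 mm.
Area: 0.041 ha = 410 m².
1 mm over 1 m² is 1 L, so volume = 294.9 × 410 = 120909 L = 121 m³.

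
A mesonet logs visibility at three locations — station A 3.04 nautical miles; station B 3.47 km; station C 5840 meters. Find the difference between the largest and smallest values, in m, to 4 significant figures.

station A: 3.04 nmi = 5630.08 m.
station B: 3.47 km = 3470.00 m.
Spread: 5840.00 − 3470.00 = 2370 m.

2370 m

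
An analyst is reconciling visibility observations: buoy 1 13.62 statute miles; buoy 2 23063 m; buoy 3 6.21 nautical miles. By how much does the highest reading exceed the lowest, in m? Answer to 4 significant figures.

11560 m

buoy 1: 13.62 SM = 21919.27 m.
buoy 3: 6.21 nmi = 11500.92 m.
Spread: 23063.00 − 11500.92 = 11560 m.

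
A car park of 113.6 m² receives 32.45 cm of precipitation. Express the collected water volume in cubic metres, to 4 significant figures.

Depth: 32.45 cm × 10 = 324.5 mm.
1 mm over 1 m² is 1 L, so volume = 324.5 × 113.6 = 36863.2 L = 36.86 m³.

36.86 cubic metres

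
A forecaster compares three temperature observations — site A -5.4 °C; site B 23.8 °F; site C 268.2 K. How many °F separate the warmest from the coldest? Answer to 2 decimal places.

site B: 23.8 °F = -4.556 °C.
site C: 268.2 K = -4.950 °C.
Spread: (-4.556) − (-5.400) = 0.844 °C = 1.52 °F.

1.52 °F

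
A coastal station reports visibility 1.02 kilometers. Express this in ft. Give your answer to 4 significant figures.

3346 ft

1 km = 3280.84 ft, so 1.02 × 3280.84 = 3346 ft.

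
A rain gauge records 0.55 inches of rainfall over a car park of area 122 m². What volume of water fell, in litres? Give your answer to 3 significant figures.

Depth: 0.55 in × 25.4 = 13.97 mm.
1 mm over 1 m² is 1 L, so volume = 13.97 × 122 = 1704.34 L ≈ 1700 L.

1700 litres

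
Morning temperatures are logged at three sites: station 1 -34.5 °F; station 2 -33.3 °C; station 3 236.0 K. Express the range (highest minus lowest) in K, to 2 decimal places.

3.85 K

station 1: -34.5 °F = -36.944 °C.
station 3: 236.0 K = -37.150 °C.
Spread: (-33.300) − (-37.150) = 3.850 °C.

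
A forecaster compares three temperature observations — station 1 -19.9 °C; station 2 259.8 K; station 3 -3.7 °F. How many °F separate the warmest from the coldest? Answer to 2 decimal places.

station 2: 259.8 K = -13.350 °C.
station 3: -3.7 °F = -19.833 °C.
Spread: (-13.350) − (-19.900) = 6.550 °C = 11.79 °F.

11.79 °F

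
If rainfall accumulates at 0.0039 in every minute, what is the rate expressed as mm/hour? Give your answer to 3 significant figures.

0.0039 in/minute × 25.4 mm/in × 60 minute/hour = 5.94 mm/hour.

5.94 mm/hour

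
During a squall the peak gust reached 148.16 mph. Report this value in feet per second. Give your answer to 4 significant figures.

1 mph = 1.46667 ft/s, so 148.16 × 1.46667 = 217.3 ft/s.

217.3 ft/s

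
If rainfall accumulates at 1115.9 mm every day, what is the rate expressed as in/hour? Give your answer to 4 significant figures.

1.831 in/hour

1115.9 mm/day × 0.0393701 in/mm × 0.0416667 day/hour = 1.831 in/hour.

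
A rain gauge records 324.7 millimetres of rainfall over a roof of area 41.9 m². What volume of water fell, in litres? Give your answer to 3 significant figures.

1 mm over 1 m² is 1 L, so volume = 324.7 × 41.9 = 13604.93 L ≈ 13600 L.

13600 litres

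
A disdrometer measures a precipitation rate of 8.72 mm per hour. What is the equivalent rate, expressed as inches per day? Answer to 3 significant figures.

8.24 in/day

8.72 mm/hour × 0.0393701 in/mm × 24 hour/day = 8.24 in/day.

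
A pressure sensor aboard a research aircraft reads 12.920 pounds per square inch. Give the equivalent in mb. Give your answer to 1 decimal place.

1 psi = 68.9476 mb, so 12.920 × 68.9476 = 890.8 mb.

890.8 mb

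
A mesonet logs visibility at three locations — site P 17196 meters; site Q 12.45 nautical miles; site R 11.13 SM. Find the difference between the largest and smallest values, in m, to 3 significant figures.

5860 m

site Q: 12.45 nmi = 23057.40 m.
site R: 11.13 SM = 17912.00 m.
Spread: 23057.40 − 17196.00 = 5860 m.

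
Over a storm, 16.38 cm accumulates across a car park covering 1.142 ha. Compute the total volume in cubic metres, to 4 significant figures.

Depth: 16.38 cm × 10 = 163.8 mm.
Area: 1.142 ha = 11420 m².
1 mm over 1 m² is 1 L, so volume = 163.8 × 11420 = 1870596 L = 1871 m³.

1871 cubic metres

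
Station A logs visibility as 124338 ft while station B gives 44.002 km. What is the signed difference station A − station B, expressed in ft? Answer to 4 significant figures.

station B: 44.002 km = 144363.52 ft.
Difference: 124338.00 − 144363.52 = -20030 ft.

-20030 ft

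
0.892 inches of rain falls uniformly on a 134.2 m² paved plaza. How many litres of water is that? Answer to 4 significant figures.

Depth: 0.892 in × 25.4 = 22.6568 mm.
1 mm over 1 m² is 1 L, so volume = 22.6568 × 134.2 = 3040.5426 L ≈ 3041 L.

3041 litres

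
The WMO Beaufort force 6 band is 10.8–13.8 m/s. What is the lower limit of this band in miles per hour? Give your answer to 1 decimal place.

24.2 mph

10.8–13.8 m/s × 2.237 = 24.2–30.9 mph.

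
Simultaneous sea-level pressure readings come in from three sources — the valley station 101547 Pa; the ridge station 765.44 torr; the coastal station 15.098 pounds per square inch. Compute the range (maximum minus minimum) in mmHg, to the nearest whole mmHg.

19 mmHg

the valley station: 101547 Pa = 761.67 mmHg.
the coastal station: 15.098 psi = 780.79 mmHg.
Spread: 780.79 − 761.67 = 19 mmHg.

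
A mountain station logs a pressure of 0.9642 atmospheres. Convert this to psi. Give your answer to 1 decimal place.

14.2 psi

1 atm = 14.6959 psi, so 0.9642 × 14.6959 = 14.2 psi.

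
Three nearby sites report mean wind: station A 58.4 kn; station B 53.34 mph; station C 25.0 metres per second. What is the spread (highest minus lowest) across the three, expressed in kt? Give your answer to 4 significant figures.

station B: 53.34 mph = 46.3512 kt.
station C: 25.0 m/s = 48.5961 kt.
Spread: 58.4000 − 46.3512 = 12.05 kt.

12.05 kt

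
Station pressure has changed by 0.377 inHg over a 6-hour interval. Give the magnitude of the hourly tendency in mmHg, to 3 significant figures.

1.60 mmHg per hour

0.377 inHg / 6 h × 25.4 mmHg/inHg = 1.60 mmHg/h.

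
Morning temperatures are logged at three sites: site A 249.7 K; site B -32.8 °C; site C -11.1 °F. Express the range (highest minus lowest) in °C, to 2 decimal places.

site A: 249.7 K = -23.450 °C.
site C: -11.1 °F = -23.944 °C.
Spread: (-23.450) − (-32.800) = 9.350 °C.

9.35 °C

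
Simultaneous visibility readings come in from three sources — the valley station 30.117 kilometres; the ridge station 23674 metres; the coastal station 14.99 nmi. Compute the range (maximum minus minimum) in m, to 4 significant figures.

the valley station: 30.117 km = 30117.00 m.
the coastal station: 14.99 nmi = 27761.48 m.
Spread: 30117.00 − 23674.00 = 6443 m.

6443 m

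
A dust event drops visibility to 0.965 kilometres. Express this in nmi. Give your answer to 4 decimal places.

0.5211 nmi

1 km = 0.539957 nmi, so 0.965 × 0.539957 = 0.5211 nmi.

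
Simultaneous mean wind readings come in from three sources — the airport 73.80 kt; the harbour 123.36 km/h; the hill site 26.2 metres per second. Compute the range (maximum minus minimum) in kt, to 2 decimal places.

the harbour: 123.36 km/h = 66.6091 kt.
the hill site: 26.2 m/s = 50.9287 kt.
Spread: 73.8000 − 50.9287 = 22.87 kt.

22.87 kt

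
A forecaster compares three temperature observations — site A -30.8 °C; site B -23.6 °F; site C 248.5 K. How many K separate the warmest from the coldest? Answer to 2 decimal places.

site B: -23.6 °F = -30.889 °C.
site C: 248.5 K = -24.650 °C.
Spread: (-24.650) − (-30.889) = 6.239 °C.

6.24 K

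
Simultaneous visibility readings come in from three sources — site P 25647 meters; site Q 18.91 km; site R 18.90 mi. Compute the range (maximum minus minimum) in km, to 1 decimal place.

site P: 25647 m = 25.647 km.
site R: 18.90 SM = 30.417 km.
Spread: 30.417 − 18.910 = 11.5 km.

11.5 km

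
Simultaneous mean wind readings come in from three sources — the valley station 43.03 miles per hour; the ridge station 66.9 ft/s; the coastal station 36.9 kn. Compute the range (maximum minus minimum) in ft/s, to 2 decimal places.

4.62 ft/s

the valley station: 43.03 mph = 63.1107 ft/s.
the coastal station: 36.9 kt = 62.2802 ft/s.
Spread: 66.9000 − 62.2802 = 4.62 ft/s.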